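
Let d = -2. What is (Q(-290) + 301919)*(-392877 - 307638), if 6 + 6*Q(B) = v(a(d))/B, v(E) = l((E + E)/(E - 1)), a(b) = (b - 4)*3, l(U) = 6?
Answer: -12266888950557/58 ≈ -2.1150e+11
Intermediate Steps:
a(b) = -12 + 3*b (a(b) = (-4 + b)*3 = -12 + 3*b)
v(E) = 6
Q(B) = -1 + 1/B (Q(B) = -1 + (6/B)/6 = -1 + 1/B)
(Q(-290) + 301919)*(-392877 - 307638) = ((1 - 1*(-290))/(-290) + 301919)*(-392877 - 307638) = (-(1 + 290)/290 + 301919)*(-700515) = (-1/290*291 + 301919)*(-700515) = (-291/290 + 301919)*(-700515) = (87556219/290)*(-700515) = -12266888950557/58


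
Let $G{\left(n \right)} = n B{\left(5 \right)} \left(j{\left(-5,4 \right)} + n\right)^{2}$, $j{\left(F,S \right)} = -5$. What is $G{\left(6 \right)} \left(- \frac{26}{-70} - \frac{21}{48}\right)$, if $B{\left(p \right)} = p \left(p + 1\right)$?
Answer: $- \frac{333}{28} \approx -11.893$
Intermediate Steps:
$B{\left(p \right)} = p \left(1 + p\right)$
$G{\left(n \right)} = 30 n \left(-5 + n\right)^{2}$ ($G{\left(n \right)} = n 5 \left(1 + 5\right) \left(-5 + n\right)^{2} = n 5 \cdot 6 \left(-5 + n\right)^{2} = n 30 \left(-5 + n\right)^{2} = 30 n \left(-5 + n\right)^{2}$)
$G{\left(6 \right)} \left(- \frac{26}{-70} - \frac{21}{48}\right) = 30 \cdot 6 \left(-5 + 6\right)^{2} \left(- \frac{26}{-70} - \frac{21}{48}\right) = 30 \cdot 6 \cdot 1^{2} \left(\left(-26\right) \left(- \frac{1}{70}\right) - \frac{7}{16}\right) = 30 \cdot 6 \cdot 1 \left(\frac{13}{35} - \frac{7}{16}\right) = 180 \left(- \frac{37}{560}\right) = - \frac{333}{28}$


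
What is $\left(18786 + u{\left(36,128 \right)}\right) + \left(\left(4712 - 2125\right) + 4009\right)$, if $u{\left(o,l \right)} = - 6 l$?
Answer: $24614$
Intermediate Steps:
$\left(18786 + u{\left(36,128 \right)}\right) + \left(\left(4712 - 2125\right) + 4009\right) = \left(18786 - 768\right) + \left(\left(4712 - 2125\right) + 4009\right) = \left(18786 - 768\right) + \left(2587 + 4009\right) = 18018 + 6596 = 24614$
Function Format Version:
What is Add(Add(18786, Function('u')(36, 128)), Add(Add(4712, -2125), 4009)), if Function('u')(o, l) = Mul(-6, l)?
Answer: 24614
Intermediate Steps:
Add(Add(18786, Function('u')(36, 128)), Add(Add(4712, -2125), 4009)) = Add(Add(18786, Mul(-6, 128)), Add(Add(4712, -2125), 4009)) = Add(Add(18786, -768), Add(2587, 4009)) = Add(18018, 6596) = 24614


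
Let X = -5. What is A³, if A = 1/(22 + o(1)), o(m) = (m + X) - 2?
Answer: 1/4096 ≈ 0.00024414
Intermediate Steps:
o(m) = -7 + m (o(m) = (m - 5) - 2 = (-5 + m) - 2 = -7 + m)
A = 1/16 (A = 1/(22 + (-7 + 1)) = 1/(22 - 6) = 1/16 ≈ 0.062500)
A³ = (1/16)³ = 1/4096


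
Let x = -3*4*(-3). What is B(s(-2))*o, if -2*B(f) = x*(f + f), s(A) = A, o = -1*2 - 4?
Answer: -432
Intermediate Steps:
o = -6 (o = -2 - 4 = -6)
x = 36 (x = -12*(-3) = 36)
B(f) = -36*f (B(f) = -18*(f + f) = -18*2*f = -36*f)
B(s(-2))*o = -36*(-2)*(-6) = 72*(-6) = -432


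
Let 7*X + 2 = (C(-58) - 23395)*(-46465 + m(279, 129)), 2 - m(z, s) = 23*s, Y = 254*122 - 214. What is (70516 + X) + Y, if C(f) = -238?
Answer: 1168888218/7 ≈ 1.6698e+8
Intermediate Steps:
Y = 30774 (Y = 30988 - 214 = 30774)
m(z, s) = 2 - 23*s
X = 1168179188/7 (X = -2/7 + ((-238 - 23395)*(-46465 + (2 - 23*129)))/7 = -2/7 + (-23633*(-46465 + (2 - 2967)))/7 = -2/7 + (-23633*(-46465 - 2965))/7 = -2/7 + (-23633*(-49430))/7 = -2/7 + (⅐)*1168179190 = -2/7 + 1168179190/7 = 1168179188/7 ≈ 1.6688e+8)
(70516 + X) + Y = (70516 + 1168179188/7) + 30774 = 1168672800/7 + 30774 = 1168888218/7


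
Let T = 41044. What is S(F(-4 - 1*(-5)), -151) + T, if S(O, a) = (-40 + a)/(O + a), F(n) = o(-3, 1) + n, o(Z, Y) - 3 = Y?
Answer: 5992615/146 ≈ 41045.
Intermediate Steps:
o(Z, Y) = 3 + Y
F(n) = 4 + n (F(n) = (3 + 1) + n = 4 + n)
S(O, a) = (-40 + a)/(O + a)
S(F(-4 - 1*(-5)), -151) + T = (-40 - 151)/((4 + (-4 - 1*(-5))) - 151) + 41044 = -191/((4 + (-4 + 5)) - 151) + 41044 = -191/((4 + 1) - 151) + 41044 = -191/(5 - 151) + 41044 = -191/(-146) + 41044 = -1/146*(-191) + 41044 = 191/146 + 41044 = 5992615/146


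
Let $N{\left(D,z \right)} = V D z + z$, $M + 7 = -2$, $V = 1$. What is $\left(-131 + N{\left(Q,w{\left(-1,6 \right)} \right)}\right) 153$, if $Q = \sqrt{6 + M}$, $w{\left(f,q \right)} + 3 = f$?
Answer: $-20655 - 612 i \sqrt{3} \approx -20655.0 - 1060.0 i$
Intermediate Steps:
$M = -9$ ($M = -7 - 2 = -9$)
$w{\left(f,q \right)} = -3 + f$
$Q = i \sqrt{3}$ ($Q = \sqrt{6 - 9} = \sqrt{-3} = i \sqrt{3} \approx 1.732 i$)
$N{\left(D,z \right)} = z + D z$ ($N{\left(D,z \right)} = 1 D z + z = D z + z = z + D z$)
$\left(-131 + N{\left(Q,w{\left(-1,6 \right)} \right)}\right) 153 = \left(-131 + \left(-3 - 1\right) \left(1 + i \sqrt{3}\right)\right) 153 = \left(-131 - 4 \left(1 + i \sqrt{3}\right)\right) 153 = \left(-131 - \left(4 + 4 i \sqrt{3}\right)\right) 153 = \left(-135 - 4 i \sqrt{3}\right) 153 = -20655 - 612 i \sqrt{3}$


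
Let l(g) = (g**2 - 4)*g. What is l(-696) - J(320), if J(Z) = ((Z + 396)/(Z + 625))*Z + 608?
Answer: -63721652864/189 ≈ -3.3715e+8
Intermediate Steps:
l(g) = g*(-4 + g**2) (l(g) = (-4 + g**2)*g = g*(-4 + g**2))
J(Z) = 608 + Z*(396 + Z)/(625 + Z) (J(Z) = ((396 + Z)/(625 + Z))*Z + 608 = Z*(396 + Z)/(625 + Z) + 608 = 608 + Z*(396 + Z)/(625 + Z))
l(-696) - J(320) = -696*(-4 + (-696)**2) - (380000 + 320**2 + 1004*320)/(625 + 320) = -696*(-4 + 484416) - (380000 + 102400 + 321280)/945 = -696*484412 - 803680/945 = -337150752 - 1*160736/189 = -337150752 - 160736/189 = -63721652864/189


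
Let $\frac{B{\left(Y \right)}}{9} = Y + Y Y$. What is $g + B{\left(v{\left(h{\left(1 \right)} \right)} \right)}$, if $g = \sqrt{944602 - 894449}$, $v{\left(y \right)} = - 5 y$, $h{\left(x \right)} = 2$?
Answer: $810 + \sqrt{50153} \approx 1033.9$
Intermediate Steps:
$g = \sqrt{50153} \approx 223.95$
$B{\left(Y \right)} = 9 Y + 9 Y^{2}$ ($B{\left(Y \right)} = 9 \left(Y + Y Y\right) = 9 \left(Y + Y^{2}\right) = 9 Y + 9 Y^{2}$)
$g + B{\left(v{\left(h{\left(1 \right)} \right)} \right)} = \sqrt{50153} + 9 \left(\left(-5\right) 2\right) \left(1 - 10\right) = \sqrt{50153} + 9 \left(-10\right) \left(1 - 10\right) = \sqrt{50153} + 9 \left(-10\right) \left(-9\right) = \sqrt{50153} + 810 = 810 + \sqrt{50153}$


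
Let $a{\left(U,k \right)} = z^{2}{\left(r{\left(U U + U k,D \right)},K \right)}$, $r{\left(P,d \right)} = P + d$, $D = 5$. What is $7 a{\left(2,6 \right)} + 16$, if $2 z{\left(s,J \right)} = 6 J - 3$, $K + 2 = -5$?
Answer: $\frac{14239}{4} \approx 3559.8$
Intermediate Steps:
$K = -7$ ($K = -2 - 5 = -7$)
$z{\left(s,J \right)} = - \frac{3}{2} + 3 J$ ($z{\left(s,J \right)} = \frac{6 J - 3}{2} = \frac{-3 + 6 J}{2} = - \frac{3}{2} + 3 J$)
$a{\left(U,k \right)} = \frac{2025}{4}$ ($a{\left(U,k \right)} = \left(- \frac{3}{2} + 3 \left(-7\right)\right)^{2} = \left(- \frac{3}{2} - 21\right)^{2} = \left(- \frac{45}{2}\right)^{2} = \frac{2025}{4}$)
$7 a{\left(2,6 \right)} + 16 = 7 \cdot \frac{2025}{4} + 16 = \frac{14175}{4} + 16 = \frac{14239}{4}$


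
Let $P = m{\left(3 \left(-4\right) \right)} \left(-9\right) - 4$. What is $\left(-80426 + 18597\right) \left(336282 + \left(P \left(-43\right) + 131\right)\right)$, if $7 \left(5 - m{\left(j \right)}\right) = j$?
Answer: $- \frac{146799605436}{7} \approx -2.0971 \cdot 10^{10}$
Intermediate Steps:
$m{\left(j \right)} = 5 - \frac{j}{7}$
$P = - \frac{451}{7}$ ($P = \left(5 - \frac{3 \left(-4\right)}{7}\right) \left(-9\right) - 4 = \left(5 - - \frac{12}{7}\right) \left(-9\right) - 4 = \left(5 + \frac{12}{7}\right) \left(-9\right) - 4 = \frac{47}{7} \left(-9\right) - 4 = - \frac{423}{7} - 4 = - \frac{451}{7} \approx -64.429$)
$\left(-80426 + 18597\right) \left(336282 + \left(P \left(-43\right) + 131\right)\right) = \left(-80426 + 18597\right) \left(336282 + \left(\left(- \frac{451}{7}\right) \left(-43\right) + 131\right)\right) = - 61829 \left(336282 + \left(\frac{19393}{7} + 131\right)\right) = - 61829 \left(336282 + \frac{20310}{7}\right) = \left(-61829\right) \frac{2374284}{7} = - \frac{146799605436}{7}$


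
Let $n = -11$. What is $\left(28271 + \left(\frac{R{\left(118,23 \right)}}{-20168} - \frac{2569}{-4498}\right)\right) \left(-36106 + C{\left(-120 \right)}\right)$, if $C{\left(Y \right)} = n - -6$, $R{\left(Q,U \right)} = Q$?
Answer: $- \frac{23153234058391173}{22678916} \approx -1.0209 \cdot 10^{9}$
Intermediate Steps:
$C{\left(Y \right)} = -5$ ($C{\left(Y \right)} = -11 - -6 = -11 + 6 = -5$)
$\left(28271 + \left(\frac{R{\left(118,23 \right)}}{-20168} - \frac{2569}{-4498}\right)\right) \left(-36106 + C{\left(-120 \right)}\right) = \left(28271 + \left(\frac{118}{-20168} - \frac{2569}{-4498}\right)\right) \left(-36106 - 5\right) = \left(28271 + \left(118 \left(- \frac{1}{20168}\right) - - \frac{2569}{4498}\right)\right) \left(-36111\right) = \left(28271 + \left(- \frac{59}{10084} + \frac{2569}{4498}\right)\right) \left(-36111\right) = \left(28271 + \frac{12820207}{22678916}\right) \left(-36111\right) = \frac{641168454443}{22678916} \left(-36111\right) = - \frac{23153234058391173}{22678916}$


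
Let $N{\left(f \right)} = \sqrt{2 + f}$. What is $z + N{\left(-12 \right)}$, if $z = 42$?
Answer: $42 + i \sqrt{10} \approx 42.0 + 3.1623 i$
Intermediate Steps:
$z + N{\left(-12 \right)} = 42 + \sqrt{2 - 12} = 42 + \sqrt{-10} = 42 + i \sqrt{10}$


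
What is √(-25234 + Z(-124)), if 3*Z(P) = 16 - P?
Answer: I*√226686/3 ≈ 158.71*I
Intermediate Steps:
Z(P) = 16/3 - P/3 (Z(P) = (16 - P)/3 = 16/3 - P/3)
√(-25234 + Z(-124)) = √(-25234 + (16/3 - ⅓*(-124))) = √(-25234 + (16/3 + 124/3)) = √(-25234 + 140/3) = √(-75562/3) = I*√226686/3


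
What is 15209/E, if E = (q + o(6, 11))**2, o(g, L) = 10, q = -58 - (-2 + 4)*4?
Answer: 15209/3136 ≈ 4.8498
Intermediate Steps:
q = -66 (q = -58 - 2*4 = -58 - 1*8 = -58 - 8 = -66)
E = 3136 (E = (-66 + 10)**2 = (-56)**2 = 3136)
15209/E = 15209/3136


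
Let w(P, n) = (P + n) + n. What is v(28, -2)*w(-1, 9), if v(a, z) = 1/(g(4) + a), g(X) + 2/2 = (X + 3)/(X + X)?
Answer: 136/223 ≈ 0.60987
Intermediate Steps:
g(X) = -1 + (3 + X)/(2*X) (g(X) = -1 + (X + 3)/(X + X) = -1 + (3 + X)/((2*X)) = -1 + (3 + X)*(1/(2*X)) = -1 + (3 + X)/(2*X))
v(a, z) = 1/(-⅛ + a) (v(a, z) = 1/((½)*(3 - 1*4)/4 + a) = 1/((½)*(¼)*(3 - 4) + a) = 1/((½)*(¼)*(-1) + a) = 1/(-⅛ + a))
w(P, n) = P + 2*n
v(28, -2)*w(-1, 9) = (8/(-1 + 8*28))*(-1 + 2*9) = (8/(-1 + 224))*(-1 + 18) = (8/223)*17 = 136/223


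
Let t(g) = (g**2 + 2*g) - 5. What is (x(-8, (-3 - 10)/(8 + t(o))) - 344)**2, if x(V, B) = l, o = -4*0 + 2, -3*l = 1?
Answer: 1067089/9 ≈ 1.1857e+5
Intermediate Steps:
l = -1/3 (l = -1/3*1 = -1/3 ≈ -0.33333)
o = 2 (o = 0 + 2 = 2)
t(g) = -5 + g**2 + 2*g
x(V, B) = -1/3
(x(-8, (-3 - 10)/(8 + t(o))) - 344)**2 = (-1/3 - 344)**2 = (-1033/3)**2 = 1067089/9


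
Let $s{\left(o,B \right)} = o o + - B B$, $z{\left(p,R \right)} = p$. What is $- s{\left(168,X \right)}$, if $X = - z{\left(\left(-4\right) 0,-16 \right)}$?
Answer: $-28224$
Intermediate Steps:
$X = 0$ ($X = - \left(-4\right) 0 = \left(-1\right) 0 = 0$)
$s{\left(o,B \right)} = o^{2} - B^{2}$
$- s{\left(168,X \right)} = - (168^{2} - 0^{2}) = - (28224 - 0) = - (28224 + 0) = \left(-1\right) 28224 = -28224$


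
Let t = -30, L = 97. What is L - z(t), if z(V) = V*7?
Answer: 307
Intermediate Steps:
z(V) = 7*V
L - z(t) = 97 - 7*(-30) = 97 - 1*(-210) = 97 + 210 = 307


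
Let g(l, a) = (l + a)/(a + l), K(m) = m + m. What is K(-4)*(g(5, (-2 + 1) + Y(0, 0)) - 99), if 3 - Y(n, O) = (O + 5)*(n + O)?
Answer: 784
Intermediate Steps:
K(m) = 2*m
Y(n, O) = 3 - (5 + O)*(O + n) (Y(n, O) = 3 - (O + 5)*(n + O) = 3 - (5 + O)*(O + n))
g(l, a) = 1 (g(l, a) = (a + l)/(a + l) = 1)
K(-4)*(g(5, (-2 + 1) + Y(0, 0)) - 99) = (2*(-4))*(1 - 99) = -8*(-98) = 784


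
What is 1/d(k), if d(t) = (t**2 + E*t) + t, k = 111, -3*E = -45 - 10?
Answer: 1/14467 ≈ 6.9123e-5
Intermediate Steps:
E = 55/3 (E = -(-45 - 10)/3 = -1/3*(-55) = 55/3 ≈ 18.333)
d(t) = t**2 + 58*t/3 (d(t) = (t**2 + 55*t/3) + t = t**2 + 58*t/3)
1/d(k) = 1/((1/3)*111*(58 + 3*111)) = 1/((1/3)*111*(58 + 333)) = 1/((1/3)*111*391) = 1/14467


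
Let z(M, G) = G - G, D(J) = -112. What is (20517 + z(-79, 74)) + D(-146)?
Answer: 20405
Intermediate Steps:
z(M, G) = 0
(20517 + z(-79, 74)) + D(-146) = (20517 + 0) - 112 = 20517 - 112 = 20405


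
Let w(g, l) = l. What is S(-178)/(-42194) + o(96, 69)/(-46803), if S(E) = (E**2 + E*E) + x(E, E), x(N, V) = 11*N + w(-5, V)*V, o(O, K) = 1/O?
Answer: -209139788233/94790677536 ≈ -2.2063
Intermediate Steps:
x(N, V) = V**2 + 11*N (x(N, V) = 11*N + V*V = 11*N + V**2 = V**2 + 11*N)
S(E) = 3*E**2 + 11*E (S(E) = (E**2 + E*E) + (E**2 + 11*E) = (E**2 + E**2) + (E**2 + 11*E) = 2*E**2 + (E**2 + 11*E) = 3*E**2 + 11*E)
S(-178)/(-42194) + o(96, 69)/(-46803) = -178*(11 + 3*(-178))/(-42194) + 1/(96*(-46803)) = -178*(11 - 534)*(-1/42194) + (1/96)*(-1/46803) = -178*(-523)*(-1/42194) - 1/4493088 = 93094*(-1/42194) - 1/4493088 = -46547/21097 - 1/4493088 = -209139788233/94790677536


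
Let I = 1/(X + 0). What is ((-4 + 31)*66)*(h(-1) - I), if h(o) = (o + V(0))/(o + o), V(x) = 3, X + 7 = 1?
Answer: -1485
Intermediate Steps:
X = -6 (X = -7 + 1 = -6)
I = -⅙ (I = 1/(-6 + 0) = 1/(-6) = -⅙ ≈ -0.16667)
h(o) = (3 + o)/(2*o) (h(o) = (o + 3)/(o + o) = (3 + o)/((2*o)) = (3 + o)*(1/(2*o)) = (3 + o)/(2*o))
((-4 + 31)*66)*(h(-1) - I) = ((-4 + 31)*66)*((½)*(3 - 1)/(-1) - 1*(-⅙)) = (27*66)*((½)*(-1)*2 + ⅙) = 1782*(-1 + ⅙) = 1782*(-⅚) = -1485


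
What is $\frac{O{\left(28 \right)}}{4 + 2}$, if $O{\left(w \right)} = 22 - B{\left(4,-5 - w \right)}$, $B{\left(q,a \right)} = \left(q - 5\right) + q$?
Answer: $\frac{19}{6} \approx 3.1667$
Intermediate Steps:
$B{\left(q,a \right)} = -5 + 2 q$ ($B{\left(q,a \right)} = \left(-5 + q\right) + q = -5 + 2 q$)
$O{\left(w \right)} = 19$ ($O{\left(w \right)} = 22 - \left(-5 + 2 \cdot 4\right) = 22 - \left(-5 + 8\right) = 22 - 3 = 19$)
$\frac{O{\left(28 \right)}}{4 + 2} = \frac{19}{4 + 2} = \frac{19}{6}$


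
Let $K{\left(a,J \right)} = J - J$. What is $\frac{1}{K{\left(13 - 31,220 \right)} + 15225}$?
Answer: $\frac{1}{15225} \approx 6.5681 \cdot 10^{-5}$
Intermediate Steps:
$K{\left(a,J \right)} = 0$
$\frac{1}{K{\left(13 - 31,220 \right)} + 15225} = \frac{1}{0 + 15225} = \frac{1}{15225}$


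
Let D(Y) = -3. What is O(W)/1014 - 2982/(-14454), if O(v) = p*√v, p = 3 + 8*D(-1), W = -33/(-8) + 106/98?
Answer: 497/2409 - √4082/1352 ≈ 0.15905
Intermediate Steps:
W = 2041/392 (W = -33*(-⅛) + 106*(1/98) = 33/8 + 53/49 = 2041/392 ≈ 5.2066)
p = -21 (p = 3 + 8*(-3) = 3 - 24 = -21)
O(v) = -21*√v
O(W)/1014 - 2982/(-14454) = -3*√4082/4/1014 - 2982/(-14454) = -3*√4082/4*(1/1014) - 2982*(-1/14454) = -3*√4082/4*(1/1014) + 497/2409 = -√4082/1352 + 497/2409 = 497/2409 - √4082/1352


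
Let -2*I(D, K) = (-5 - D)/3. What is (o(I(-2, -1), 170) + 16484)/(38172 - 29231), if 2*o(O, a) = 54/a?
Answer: 2802307/1519970 ≈ 1.8437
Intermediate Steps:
I(D, K) = ⅚ + D/6 (I(D, K) = -(-5 - D)/(2*3) = -(-5/3 - D/3)/2 = ⅚ + D/6)
o(O, a) = 27/a (o(O, a) = (54/a)/2 = 27/a)
(o(I(-2, -1), 170) + 16484)/(38172 - 29231) = (27/170 + 16484)/(38172 - 29231) = (27*(1/170) + 16484)/8941 = (27/170 + 16484)*(1/8941) = (2802307/170)*(1/8941) = 2802307/1519970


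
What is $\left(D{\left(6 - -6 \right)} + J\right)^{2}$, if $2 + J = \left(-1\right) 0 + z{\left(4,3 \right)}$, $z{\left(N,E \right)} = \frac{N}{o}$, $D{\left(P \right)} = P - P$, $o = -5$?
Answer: $\frac{196}{25} \approx 7.84$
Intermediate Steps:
$D{\left(P \right)} = 0$
$z{\left(N,E \right)} = - \frac{N}{5}$ ($z{\left(N,E \right)} = \frac{N}{-5} = N \left(- \frac{1}{5}\right) = - \frac{N}{5}$)
$J = - \frac{14}{5}$ ($J = -2 - \frac{4}{5} = - \frac{14}{5} \approx -2.8$)
$\left(D{\left(6 - -6 \right)} + J\right)^{2} = \left(0 - \frac{14}{5}\right)^{2} = \left(- \frac{14}{5}\right)^{2} = \frac{196}{25}$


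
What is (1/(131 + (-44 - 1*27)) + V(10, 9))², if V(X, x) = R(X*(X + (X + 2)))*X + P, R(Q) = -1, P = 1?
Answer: 290521/3600 ≈ 80.700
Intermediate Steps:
V(X, x) = 1 - X (V(X, x) = -X + 1 = 1 - X)
(1/(131 + (-44 - 1*27)) + V(10, 9))² = (1/(131 + (-44 - 1*27)) + (1 - 1*10))² = (1/(131 + (-44 - 27)) + (1 - 10))² = (1/(131 - 71) - 9)² = (1/60 - 9)² = (-539/60)² = 290521/3600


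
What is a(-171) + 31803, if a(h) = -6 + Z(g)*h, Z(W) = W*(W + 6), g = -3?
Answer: 33336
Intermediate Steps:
Z(W) = W*(6 + W)
a(h) = -6 - 9*h (a(h) = -6 + (-3*(6 - 3))*h = -6 + (-3*3)*h = -6 - 9*h)
a(-171) + 31803 = (-6 - 9*(-171)) + 31803 = (-6 + 1539) + 31803 = 1533 + 31803 = 33336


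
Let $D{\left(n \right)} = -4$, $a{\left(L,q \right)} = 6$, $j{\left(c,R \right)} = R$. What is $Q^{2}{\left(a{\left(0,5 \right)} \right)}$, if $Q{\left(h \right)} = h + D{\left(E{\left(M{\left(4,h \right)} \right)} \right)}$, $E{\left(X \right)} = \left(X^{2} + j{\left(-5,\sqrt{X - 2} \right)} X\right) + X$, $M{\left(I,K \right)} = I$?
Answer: $4$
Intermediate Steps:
$E{\left(X \right)} = X + X^{2} + X \sqrt{-2 + X}$ ($E{\left(X \right)} = \left(X^{2} + \sqrt{X - 2} X\right) + X = \left(X^{2} + \sqrt{-2 + X} X\right) + X = \left(X^{2} + X \sqrt{-2 + X}\right) + X = X + X^{2} + X \sqrt{-2 + X}$)
$Q{\left(h \right)} = -4 + h$ ($Q{\left(h \right)} = h - 4 = -4 + h$)
$Q^{2}{\left(a{\left(0,5 \right)} \right)} = \left(-4 + 6\right)^{2} = 2^{2} = 4$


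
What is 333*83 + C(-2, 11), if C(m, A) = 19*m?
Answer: 27601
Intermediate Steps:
333*83 + C(-2, 11) = 333*83 + 19*(-2) = 27639 - 38 = 27601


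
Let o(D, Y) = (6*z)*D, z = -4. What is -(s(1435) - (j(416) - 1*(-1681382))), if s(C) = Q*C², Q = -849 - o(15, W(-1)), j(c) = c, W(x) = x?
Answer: 1008642823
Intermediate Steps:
o(D, Y) = -24*D (o(D, Y) = (6*(-4))*D = -24*D)
Q = -489 (Q = -849 - (-24)*15 = -849 - 1*(-360) = -849 + 360 = -489)
s(C) = -489*C²
-(s(1435) - (j(416) - 1*(-1681382))) = -(-489*1435² - (416 - 1*(-1681382))) = -(-489*2059225 - (416 + 1681382)) = -(-1006961025 - 1*1681798) = -(-1006961025 - 1681798) = -1*(-1008642823) = 1008642823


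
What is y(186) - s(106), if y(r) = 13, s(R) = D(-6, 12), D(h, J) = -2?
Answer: 15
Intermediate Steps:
s(R) = -2
y(186) - s(106) = 13 - 1*(-2) = 13 + 2 = 15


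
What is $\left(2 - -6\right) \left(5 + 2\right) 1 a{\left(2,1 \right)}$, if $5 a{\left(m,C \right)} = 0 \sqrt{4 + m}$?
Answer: $0$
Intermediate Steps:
$a{\left(m,C \right)} = 0$ ($a{\left(m,C \right)} = \frac{0 \sqrt{4 + m}}{5} = \frac{1}{5} \cdot 0 = 0$)
$\left(2 - -6\right) \left(5 + 2\right) 1 a{\left(2,1 \right)} = \left(2 - -6\right) \left(5 + 2\right) 1 \cdot 0 = \left(2 + 6\right) 7 \cdot 1 \cdot 0 = 8 \cdot 7 \cdot 0 = 56 \cdot 0 = 0$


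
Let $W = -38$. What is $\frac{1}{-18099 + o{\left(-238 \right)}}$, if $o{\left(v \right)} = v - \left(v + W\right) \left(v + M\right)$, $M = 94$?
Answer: $- \frac{1}{58081} \approx -1.7217 \cdot 10^{-5}$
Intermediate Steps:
$o{\left(v \right)} = v - \left(-38 + v\right) \left(94 + v\right)$ ($o{\left(v \right)} = v - \left(v - 38\right) \left(v + 94\right) = v - \left(-38 + v\right) \left(94 + v\right)$)
$\frac{1}{-18099 + o{\left(-238 \right)}} = \frac{1}{-18099 - 39982} = \frac{1}{-58081} = - \frac{1}{58081}$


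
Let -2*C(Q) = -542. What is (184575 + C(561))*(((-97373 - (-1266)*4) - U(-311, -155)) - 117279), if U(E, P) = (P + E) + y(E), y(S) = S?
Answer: -38597878106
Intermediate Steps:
C(Q) = 271 (C(Q) = -1/2*(-542) = 271)
U(E, P) = P + 2*E (U(E, P) = (P + E) + E = (E + P) + E = P + 2*E)
(184575 + C(561))*(((-97373 - (-1266)*4) - U(-311, -155)) - 117279) = (184575 + 271)*(((-97373 - (-1266)*4) - (-155 + 2*(-311))) - 117279) = 184846*(((-97373 - 1*(-5064)) - (-155 - 622)) - 117279) = 184846*(((-97373 + 5064) - 1*(-777)) - 117279) = 184846*((-92309 + 777) - 117279) = 184846*(-91532 - 117279) = 184846*(-208811) = -38597878106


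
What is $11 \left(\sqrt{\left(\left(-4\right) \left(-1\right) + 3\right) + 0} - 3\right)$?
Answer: $-33 + 11 \sqrt{7} \approx -3.8967$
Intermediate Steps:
$11 \left(\sqrt{\left(\left(-4\right) \left(-1\right) + 3\right) + 0} - 3\right) = 11 \left(\sqrt{\left(4 + 3\right) + 0} - 3\right) = 11 \left(\sqrt{7 + 0} - 3\right) = 11 \left(\sqrt{7} - 3\right) = 11 \left(-3 + \sqrt{7}\right) = -33 + 11 \sqrt{7}$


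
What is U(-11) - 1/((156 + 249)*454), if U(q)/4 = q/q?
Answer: 735479/183870 ≈ 4.0000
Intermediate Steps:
U(q) = 4 (U(q) = 4*(q/q) = 4*1 = 4)
U(-11) - 1/((156 + 249)*454) = 4 - 1/((156 + 249)*454) = 4 - 1/(405*454) = 4 - 1*1/183870 = 4 - 1/183870 = 735479/183870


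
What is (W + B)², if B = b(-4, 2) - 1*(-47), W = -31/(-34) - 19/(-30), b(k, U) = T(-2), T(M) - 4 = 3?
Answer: 200618896/65025 ≈ 3085.3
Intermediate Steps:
T(M) = 7 (T(M) = 4 + 3 = 7)
b(k, U) = 7
W = 394/255 (W = -31*(-1/34) - 19*(-1/30) = 31/34 + 19/30 = 394/255 ≈ 1.5451)
B = 54 (B = 7 - 1*(-47) = 7 + 47 = 54)
(W + B)² = (394/255 + 54)² = (14164/255)² = 200618896/65025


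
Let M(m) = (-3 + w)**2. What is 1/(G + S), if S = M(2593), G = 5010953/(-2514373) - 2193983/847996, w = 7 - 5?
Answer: -2132178246508/7633581471339 ≈ -0.27932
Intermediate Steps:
w = 2
M(m) = 1 (M(m) = (-3 + 2)**2 = (-1)**2 = 1)
G = -9765759717847/2132178246508 (G = 5010953*(-1/2514373) - 2193983*1/847996 = -5010953/2514373 - 2193983/847996 = -9765759717847/2132178246508 ≈ -4.5802)
S = 1
1/(G + S) = 1/(-9765759717847/2132178246508 + 1) = 1/(-7633581471339/2132178246508) = -2132178246508/7633581471339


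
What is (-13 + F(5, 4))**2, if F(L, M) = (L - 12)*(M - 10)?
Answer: 841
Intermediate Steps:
F(L, M) = (-12 + L)*(-10 + M)
(-13 + F(5, 4))**2 = (-13 + (120 - 12*4 - 10*5 + 5*4))**2 = (-13 + (120 - 48 - 50 + 20))**2 = (-13 + 42)**2 = 29**2 = 841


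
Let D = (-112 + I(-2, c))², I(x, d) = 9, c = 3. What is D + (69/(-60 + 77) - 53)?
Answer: 179521/17 ≈ 10560.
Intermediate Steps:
D = 10609 (D = (-112 + 9)² = (-103)² = 10609)
D + (69/(-60 + 77) - 53) = 10609 + (69/(-60 + 77) - 53) = 10609 + (69/17 - 53) = 10609 - 832/17 = 179521/17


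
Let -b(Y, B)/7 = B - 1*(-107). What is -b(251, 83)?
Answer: 1330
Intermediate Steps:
b(Y, B) = -749 - 7*B (b(Y, B) = -7*(B - 1*(-107)) = -7*(B + 107) = -7*(107 + B) = -749 - 7*B)
-b(251, 83) = -(-749 - 7*83) = -(-749 - 581) = -1*(-1330) = 1330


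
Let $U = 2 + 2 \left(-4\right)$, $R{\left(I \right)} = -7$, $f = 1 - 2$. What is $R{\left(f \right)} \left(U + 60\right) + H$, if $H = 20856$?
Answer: $20478$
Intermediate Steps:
$f = -1$ ($f = 1 - 2 = -1$)
$U = -6$ ($U = 2 - 8 = -6$)
$R{\left(f \right)} \left(U + 60\right) + H = - 7 \left(-6 + 60\right) + 20856 = \left(-7\right) 54 + 20856 = -378 + 20856 = 20478$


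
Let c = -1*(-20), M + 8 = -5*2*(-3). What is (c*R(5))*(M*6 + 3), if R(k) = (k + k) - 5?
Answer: 13500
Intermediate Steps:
M = 22 (M = -8 - 5*2*(-3) = -8 - 10*(-3) = -8 + 30 = 22)
c = 20
R(k) = -5 + 2*k (R(k) = 2*k - 5 = -5 + 2*k)
(c*R(5))*(M*6 + 3) = (20*(-5 + 2*5))*(22*6 + 3) = (20*(-5 + 10))*(132 + 3) = (20*5)*135 = 100*135 = 13500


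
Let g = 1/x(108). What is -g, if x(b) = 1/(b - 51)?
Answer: -57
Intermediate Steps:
x(b) = 1/(-51 + b)
g = 57 (g = 1/(1/(-51 + 108)) = 1/(1/57) = 57)
-g = -1*57 = -57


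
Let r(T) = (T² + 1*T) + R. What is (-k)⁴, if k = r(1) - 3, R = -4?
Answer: 625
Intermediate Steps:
r(T) = -4 + T + T² (r(T) = (T² + 1*T) - 4 = (T² + T) - 4 = (T + T²) - 4 = -4 + T + T²)
k = -5 (k = (-4 + 1 + 1²) - 3 = (-4 + 1 + 1) - 3 = -2 - 3 = -5)
(-k)⁴ = (-1*(-5))⁴ = 5⁴ = 625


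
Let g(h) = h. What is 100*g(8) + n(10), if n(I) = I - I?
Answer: 800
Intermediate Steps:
n(I) = 0
100*g(8) + n(10) = 100*8 + 0 = 800 + 0 = 800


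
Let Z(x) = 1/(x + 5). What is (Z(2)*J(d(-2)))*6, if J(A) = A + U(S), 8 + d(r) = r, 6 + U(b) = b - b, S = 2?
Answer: -96/7 ≈ -13.714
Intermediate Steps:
U(b) = -6 (U(b) = -6 + (b - b) = -6 + 0 = -6)
d(r) = -8 + r
Z(x) = 1/(5 + x)
J(A) = -6 + A (J(A) = A - 6 = -6 + A)
(Z(2)*J(d(-2)))*6 = ((-6 + (-8 - 2))/(5 + 2))*6 = ((-6 - 10)/7)*6 = ((⅐)*(-16))*6 = -16/7*6 = -96/7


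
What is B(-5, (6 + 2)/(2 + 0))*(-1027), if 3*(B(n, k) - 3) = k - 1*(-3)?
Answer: -16432/3 ≈ -5477.3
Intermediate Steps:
B(n, k) = 4 + k/3 (B(n, k) = 3 + (k - 1*(-3))/3 = 3 + (k + 3)/3 = 3 + (3 + k)/3 = 3 + (1 + k/3) = 4 + k/3)
B(-5, (6 + 2)/(2 + 0))*(-1027) = (4 + ((6 + 2)/(2 + 0))/3)*(-1027) = (4 + (8/2)/3)*(-1027) = (4 + (8*(½))/3)*(-1027) = (4 + (⅓)*4)*(-1027) = (4 + 4/3)*(-1027) = (16/3)*(-1027) = -16432/3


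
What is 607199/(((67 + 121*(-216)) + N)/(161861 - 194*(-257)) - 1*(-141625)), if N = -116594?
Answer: 128555565081/29984560712 ≈ 4.2874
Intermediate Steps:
607199/(((67 + 121*(-216)) + N)/(161861 - 194*(-257)) - 1*(-141625)) = 607199/(((67 + 121*(-216)) - 116594)/(161861 - 194*(-257)) - 1*(-141625)) = 607199/(((67 - 26136) - 116594)/(161861 + 49858) + 141625) = 607199/((-26069 - 116594)/211719 + 141625) = 607199/(-142663*1/211719 + 141625) = 607199/(-142663/211719 + 141625) = 607199/(29984560712/211719) = 607199*(211719/29984560712) = 128555565081/29984560712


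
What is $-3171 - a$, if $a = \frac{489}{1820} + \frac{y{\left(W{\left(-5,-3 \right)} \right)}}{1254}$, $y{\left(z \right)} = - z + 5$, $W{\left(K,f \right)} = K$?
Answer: $- \frac{3618870643}{1141140} \approx -3171.3$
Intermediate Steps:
$y{\left(z \right)} = 5 - z$
$a = \frac{315703}{1141140}$ ($a = \frac{489}{1820} + \frac{5 - -5}{1254} = 489 \cdot \frac{1}{1820} + \left(5 + 5\right) \frac{1}{1254} = \frac{489}{1820} + 10 \cdot \frac{1}{1254} = \frac{489}{1820} + \frac{5}{627} = \frac{315703}{1141140} \approx 0.27666$)
$-3171 - a = -3171 - \frac{315703}{1141140} = - \frac{3618870643}{1141140}$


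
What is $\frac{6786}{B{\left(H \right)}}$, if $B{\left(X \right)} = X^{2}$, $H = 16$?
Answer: $\frac{3393}{128} \approx 26.508$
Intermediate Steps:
$\frac{6786}{B{\left(H \right)}} = \frac{6786}{16^{2}} = \frac{6786}{256} = 6786 \cdot \frac{1}{256} = \frac{3393}{128}$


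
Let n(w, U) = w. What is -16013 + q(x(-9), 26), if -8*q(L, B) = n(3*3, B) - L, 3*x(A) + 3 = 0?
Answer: -64057/4 ≈ -16014.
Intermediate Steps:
x(A) = -1 (x(A) = -1 + (1/3)*0 = -1 + 0 = -1)
q(L, B) = -9/8 + L/8 (q(L, B) = -(3*3 - L)/8 = -(9 - L)/8 = -9/8 + L/8)
-16013 + q(x(-9), 26) = -16013 + (-9/8 + (1/8)*(-1)) = -16013 + (-9/8 - 1/8) = -16013 - 5/4 = -64057/4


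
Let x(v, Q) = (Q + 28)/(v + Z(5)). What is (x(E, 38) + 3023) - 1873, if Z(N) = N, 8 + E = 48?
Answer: 17272/15 ≈ 1151.5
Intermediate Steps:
E = 40 (E = -8 + 48 = 40)
x(v, Q) = (28 + Q)/(5 + v) (x(v, Q) = (Q + 28)/(v + 5) = (28 + Q)/(5 + v))
(x(E, 38) + 3023) - 1873 = ((28 + 38)/(5 + 40) + 3023) - 1873 = (66/45 + 3023) - 1873 = ((1/45)*66 + 3023) - 1873 = (22/15 + 3023) - 1873 = 45367/15 - 1873 = 17272/15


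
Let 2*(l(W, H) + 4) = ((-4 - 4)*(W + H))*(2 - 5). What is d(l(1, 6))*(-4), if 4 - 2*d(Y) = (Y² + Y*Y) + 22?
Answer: 25636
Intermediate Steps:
l(W, H) = -4 + 12*H + 12*W (l(W, H) = -4 + (((-4 - 4)*(W + H))*(2 - 5))/2 = -4 + (-8*(H + W)*(-3))/2 = -4 + ((-8*H - 8*W)*(-3))/2 = -4 + (24*H + 24*W)/2 = -4 + (12*H + 12*W) = -4 + 12*H + 12*W)
d(Y) = -9 - Y² (d(Y) = 2 - ((Y² + Y*Y) + 22)/2 = 2 - ((Y² + Y²) + 22)/2 = 2 - (2*Y² + 22)/2 = 2 - (22 + 2*Y²)/2 = 2 + (-11 - Y²) = -9 - Y²)
d(l(1, 6))*(-4) = (-9 - (-4 + 12*6 + 12*1)²)*(-4) = (-9 - (-4 + 72 + 12)²)*(-4) = (-9 - 1*80²)*(-4) = (-9 - 1*6400)*(-4) = (-9 - 6400)*(-4) = -6409*(-4) = 25636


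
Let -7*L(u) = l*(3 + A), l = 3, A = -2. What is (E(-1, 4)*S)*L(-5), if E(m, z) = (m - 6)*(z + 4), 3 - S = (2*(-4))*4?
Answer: 840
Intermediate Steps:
S = 35 (S = 3 - 2*(-4)*4 = 3 - (-8)*4 = 3 - 1*(-32) = 3 + 32 = 35)
E(m, z) = (-6 + m)*(4 + z)
L(u) = -3/7 (L(u) = -3*(3 - 2)/7 = -3/7)
(E(-1, 4)*S)*L(-5) = ((-24 - 6*4 + 4*(-1) - 1*4)*35)*(-3/7) = ((-24 - 24 - 4 - 4)*35)*(-3/7) = -56*35*(-3/7) = -1960*(-3/7) = 840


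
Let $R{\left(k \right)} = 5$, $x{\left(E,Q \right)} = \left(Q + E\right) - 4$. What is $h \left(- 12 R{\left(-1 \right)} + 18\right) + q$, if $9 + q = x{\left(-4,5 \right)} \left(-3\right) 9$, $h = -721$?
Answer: $30354$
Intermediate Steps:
$x{\left(E,Q \right)} = -4 + E + Q$ ($x{\left(E,Q \right)} = \left(E + Q\right) - 4 = -4 + E + Q$)
$q = 72$ ($q = -9 + \left(-4 - 4 + 5\right) \left(-3\right) 9 = -9 + \left(-3\right) \left(-3\right) 9 = -9 + 9 \cdot 9 = -9 + 81 = 72$)
$h \left(- 12 R{\left(-1 \right)} + 18\right) + q = - 721 \left(\left(-12\right) 5 + 18\right) + 72 = - 721 \left(-60 + 18\right) + 72 = \left(-721\right) \left(-42\right) + 72 = 30282 + 72 = 30354$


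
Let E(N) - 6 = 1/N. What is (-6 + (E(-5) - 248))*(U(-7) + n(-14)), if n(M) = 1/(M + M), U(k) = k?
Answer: 244477/140 ≈ 1746.3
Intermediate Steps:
E(N) = 6 + 1/N
n(M) = 1/(2*M)
(-6 + (E(-5) - 248))*(U(-7) + n(-14)) = (-6 + ((6 + 1/(-5)) - 248))*(-7 + (½)/(-14)) = (-6 + ((6 - ⅕) - 248))*(-7 + (½)*(-1/14)) = (-6 + (29/5 - 248))*(-7 - 1/28) = (-6 - 1211/5)*(-197/28) = -1241/5*(-197/28) = 244477/140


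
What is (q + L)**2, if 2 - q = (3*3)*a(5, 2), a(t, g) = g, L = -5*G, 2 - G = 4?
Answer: 36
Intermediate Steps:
G = -2 (G = 2 - 1*4 = 2 - 4 = -2)
L = 10 (L = -5*(-2) = 10)
q = -16 (q = 2 - 3*3*2 = 2 - 9*2 = 2 - 1*18 = 2 - 18 = -16)
(q + L)**2 = (-16 + 10)**2 = (-6)**2 = 36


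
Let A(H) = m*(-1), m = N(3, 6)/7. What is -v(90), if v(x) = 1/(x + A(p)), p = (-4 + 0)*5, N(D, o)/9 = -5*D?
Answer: -7/765 ≈ -0.0091503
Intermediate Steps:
N(D, o) = -45*D (N(D, o) = 9*(-5*D) = -45*D)
p = -20 (p = -4*5 = -20)
m = -135/7 (m = -45*3/7 = -135*1/7 = -135/7 ≈ -19.286)
A(H) = 135/7 (A(H) = -135/7*(-1) = 135/7)
v(x) = 1/(135/7 + x) (v(x) = 1/(x + 135/7) = 1/(135/7 + x))
-v(90) = -7/(135 + 7*90) = -7/(135 + 630) = -7/765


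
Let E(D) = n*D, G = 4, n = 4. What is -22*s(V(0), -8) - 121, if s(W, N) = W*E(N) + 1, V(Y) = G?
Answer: 2673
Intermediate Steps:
E(D) = 4*D
V(Y) = 4
s(W, N) = 1 + 4*N*W (s(W, N) = W*(4*N) + 1 = 4*N*W + 1 = 1 + 4*N*W)
-22*s(V(0), -8) - 121 = -22*(1 + 4*(-8)*4) - 121 = -22*(1 - 128) - 121 = -22*(-127) - 121 = 2794 - 121 = 2673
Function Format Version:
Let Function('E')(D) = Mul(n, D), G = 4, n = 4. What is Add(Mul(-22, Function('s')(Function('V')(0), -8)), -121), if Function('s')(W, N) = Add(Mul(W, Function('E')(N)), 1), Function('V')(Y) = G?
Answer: 2673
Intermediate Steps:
Function('E')(D) = Mul(4, D)
Function('V')(Y) = 4
Function('s')(W, N) = Add(1, Mul(4, N, W)) (Function('s')(W, N) = Add(Mul(W, Mul(4, N)), 1) = Add(Mul(4, N, W), 1) = Add(1, Mul(4, N, W)))
Add(Mul(-22, Function('s')(Function('V')(0), -8)), -121) = Add(Mul(-22, Add(1, Mul(4, -8, 4))), -121) = Add(Mul(-22, Add(1, -128)), -121) = Add(Mul(-22, -127), -121) = Add(2794, -121) = 2673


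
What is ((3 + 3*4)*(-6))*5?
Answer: -450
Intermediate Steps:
((3 + 3*4)*(-6))*5 = ((3 + 12)*(-6))*5 = (15*(-6))*5 = -90*5 = -450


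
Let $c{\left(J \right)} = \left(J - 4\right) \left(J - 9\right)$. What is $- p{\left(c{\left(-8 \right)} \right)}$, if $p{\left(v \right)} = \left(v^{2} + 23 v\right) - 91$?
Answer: $-46217$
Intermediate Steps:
$c{\left(J \right)} = \left(-9 + J\right) \left(-4 + J\right)$ ($c{\left(J \right)} = \left(-4 + J\right) \left(-9 + J\right) = \left(-9 + J\right) \left(-4 + J\right)$)
$p{\left(v \right)} = -91 + v^{2} + 23 v$
$- p{\left(c{\left(-8 \right)} \right)} = - (-91 + \left(36 + \left(-8\right)^{2} - -104\right)^{2} + 23 \left(36 + \left(-8\right)^{2} - -104\right)) = - (-91 + \left(36 + 64 + 104\right)^{2} + 23 \left(36 + 64 + 104\right)) = - (-91 + 204^{2} + 23 \cdot 204) = - (-91 + 41616 + 4692) = \left(-1\right) 46217 = -46217$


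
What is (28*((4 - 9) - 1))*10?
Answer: -1680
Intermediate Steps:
(28*((4 - 9) - 1))*10 = (28*(-5 - 1))*10 = (28*(-6))*10 = -168*10 = -1680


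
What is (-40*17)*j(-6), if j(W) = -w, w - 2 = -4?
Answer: -1360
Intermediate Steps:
w = -2 (w = 2 - 4 = -2)
j(W) = 2 (j(W) = -1*(-2) = 2)
(-40*17)*j(-6) = -40*17*2 = -680*2 = -1360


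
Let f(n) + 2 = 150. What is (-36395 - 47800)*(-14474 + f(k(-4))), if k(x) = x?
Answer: 1206177570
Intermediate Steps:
f(n) = 148 (f(n) = -2 + 150 = 148)
(-36395 - 47800)*(-14474 + f(k(-4))) = (-36395 - 47800)*(-14474 + 148) = -84195*(-14326) = 1206177570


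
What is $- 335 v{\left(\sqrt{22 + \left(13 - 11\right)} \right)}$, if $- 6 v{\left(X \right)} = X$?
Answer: $\frac{335 \sqrt{6}}{3} \approx 273.53$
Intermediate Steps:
$v{\left(X \right)} = - \frac{X}{6}$
$- 335 v{\left(\sqrt{22 + \left(13 - 11\right)} \right)} = - 335 \left(- \frac{\sqrt{22 + \left(13 - 11\right)}}{6}\right) = - 335 \left(- \frac{\sqrt{22 + 2}}{6}\right) = - 335 \left(- \frac{\sqrt{24}}{6}\right) = - 335 \left(- \frac{2 \sqrt{6}}{6}\right) = - 335 \left(- \frac{\sqrt{6}}{3}\right) = \frac{335 \sqrt{6}}{3}$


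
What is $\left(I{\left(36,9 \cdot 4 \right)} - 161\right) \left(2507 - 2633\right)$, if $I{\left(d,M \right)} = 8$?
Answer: $19278$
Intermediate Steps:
$\left(I{\left(36,9 \cdot 4 \right)} - 161\right) \left(2507 - 2633\right) = \left(8 - 161\right) \left(2507 - 2633\right) = \left(-153\right) \left(-126\right) = 19278$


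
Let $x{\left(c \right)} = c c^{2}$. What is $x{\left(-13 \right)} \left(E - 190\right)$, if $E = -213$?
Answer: $885391$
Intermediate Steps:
$x{\left(c \right)} = c^{3}$
$x{\left(-13 \right)} \left(E - 190\right) = \left(-13\right)^{3} \left(-213 - 190\right) = \left(-2197\right) \left(-403\right) = 885391$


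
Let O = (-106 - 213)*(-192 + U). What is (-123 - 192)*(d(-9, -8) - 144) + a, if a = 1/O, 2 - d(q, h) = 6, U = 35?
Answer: 2334869461/50083 ≈ 46620.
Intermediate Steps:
O = 50083 (O = (-106 - 213)*(-192 + 35) = -319*(-157) = 50083)
d(q, h) = -4 (d(q, h) = 2 - 1*6 = 2 - 6 = -4)
a = 1/50083 ≈ 1.9967e-5
(-123 - 192)*(d(-9, -8) - 144) + a = (-123 - 192)*(-4 - 144) + 1/50083 = -315*(-148) + 1/50083 = 46620 + 1/50083 = 2334869461/50083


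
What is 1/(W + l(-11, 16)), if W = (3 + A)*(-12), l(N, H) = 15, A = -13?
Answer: 1/135 ≈ 0.0074074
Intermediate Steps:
W = 120 (W = (3 - 13)*(-12) = -10*(-12) = 120)
1/(W + l(-11, 16)) = 1/(120 + 15) = 1/135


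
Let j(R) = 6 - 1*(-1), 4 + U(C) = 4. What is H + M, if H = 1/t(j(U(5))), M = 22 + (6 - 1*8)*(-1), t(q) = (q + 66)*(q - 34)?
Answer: 47303/1971 ≈ 23.999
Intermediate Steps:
U(C) = 0 (U(C) = -4 + 4 = 0)
j(R) = 7 (j(R) = 6 + 1 = 7)
t(q) = (-34 + q)*(66 + q) (t(q) = (66 + q)*(-34 + q) = (-34 + q)*(66 + q))
M = 24 (M = 22 + (6 - 8)*(-1) = 22 - 2*(-1) = 22 + 2 = 24)
H = -1/1971 (H = 1/(-2244 + 7² + 32*7) = 1/(-2244 + 49 + 224) = 1/(-1971) = -1/1971 ≈ -0.00050736)
H + M = -1/1971 + 24 = 47303/1971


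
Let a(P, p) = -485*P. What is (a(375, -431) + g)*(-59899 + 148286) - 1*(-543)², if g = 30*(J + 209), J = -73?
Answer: -15715061514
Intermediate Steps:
g = 4080 (g = 30*(-73 + 209) = 30*136 = 4080)
(a(375, -431) + g)*(-59899 + 148286) - 1*(-543)² = (-485*375 + 4080)*(-59899 + 148286) - 1*(-543)² = (-181875 + 4080)*88387 - 1*294849 = -177795*88387 - 294849 = -15714766665 - 294849 = -15715061514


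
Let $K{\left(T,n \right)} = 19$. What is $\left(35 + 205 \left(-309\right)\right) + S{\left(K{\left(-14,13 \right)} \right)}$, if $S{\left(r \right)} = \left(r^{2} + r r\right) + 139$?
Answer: $-62449$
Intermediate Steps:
$S{\left(r \right)} = 139 + 2 r^{2}$ ($S{\left(r \right)} = \left(r^{2} + r^{2}\right) + 139 = 2 r^{2} + 139 = 139 + 2 r^{2}$)
$\left(35 + 205 \left(-309\right)\right) + S{\left(K{\left(-14,13 \right)} \right)} = \left(35 + 205 \left(-309\right)\right) + \left(139 + 2 \cdot 19^{2}\right) = \left(35 - 63345\right) + \left(139 + 2 \cdot 361\right) = -63310 + \left(139 + 722\right) = -63310 + 861 = -62449$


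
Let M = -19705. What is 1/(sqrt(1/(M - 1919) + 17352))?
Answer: 2*sqrt(2028437411682)/375219647 ≈ 0.0075915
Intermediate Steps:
1/(sqrt(1/(M - 1919) + 17352)) = 1/(sqrt(1/(-19705 - 1919) + 17352)) = 1/(sqrt(1/(-21624) + 17352)) = 1/(sqrt(-1/21624 + 17352)) = 1/(sqrt(375219647/21624)) = 1/(sqrt(2028437411682)/10812) = 2*sqrt(2028437411682)/375219647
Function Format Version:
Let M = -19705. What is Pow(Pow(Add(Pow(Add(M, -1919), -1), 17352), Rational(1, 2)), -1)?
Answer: Mul(Rational(2, 375219647), Pow(2028437411682, Rational(1, 2))) ≈ 0.0075915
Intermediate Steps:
Pow(Pow(Add(Pow(Add(M, -1919), -1), 17352), Rational(1, 2)), -1) = Pow(Pow(Add(Pow(Add(-19705, -1919), -1), 17352), Rational(1, 2)), -1) = Pow(Pow(Add(Pow(-21624, -1), 17352), Rational(1, 2)), -1) = Pow(Pow(Add(Rational(-1, 21624), 17352), Rational(1, 2)), -1) = Pow(Pow(Rational(375219647, 21624), Rational(1, 2)), -1) = Pow(Mul(Rational(1, 10812), Pow(2028437411682, Rational(1, 2))), -1) = Mul(Rational(2, 375219647), Pow(2028437411682, Rational(1, 2)))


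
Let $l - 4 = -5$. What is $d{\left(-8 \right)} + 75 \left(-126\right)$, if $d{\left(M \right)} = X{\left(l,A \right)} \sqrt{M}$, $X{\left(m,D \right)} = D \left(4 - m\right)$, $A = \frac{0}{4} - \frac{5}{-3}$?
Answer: $-9450 + \frac{50 i \sqrt{2}}{3} \approx -9450.0 + 23.57 i$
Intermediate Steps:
$l = -1$ ($l = 4 - 5 = -1$)
$A = \frac{5}{3}$ ($A = 0 \cdot \frac{1}{4} - - \frac{5}{3} = 0 + \frac{5}{3} = \frac{5}{3} \approx 1.6667$)
$d{\left(M \right)} = \frac{25 \sqrt{M}}{3}$ ($d{\left(M \right)} = \frac{5 \left(4 - -1\right)}{3} \sqrt{M} = \frac{5 \left(4 + 1\right)}{3} \sqrt{M} = \frac{5}{3} \cdot 5 \sqrt{M} = \frac{25 \sqrt{M}}{3}$)
$d{\left(-8 \right)} + 75 \left(-126\right) = \frac{25 \sqrt{-8}}{3} + 75 \left(-126\right) = \frac{25 \cdot 2 i \sqrt{2}}{3} - 9450 = \frac{50 i \sqrt{2}}{3} - 9450 = -9450 + \frac{50 i \sqrt{2}}{3}$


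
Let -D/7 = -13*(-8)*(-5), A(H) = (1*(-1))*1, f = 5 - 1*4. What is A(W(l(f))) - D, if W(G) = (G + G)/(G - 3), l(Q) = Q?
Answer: -3641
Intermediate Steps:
f = 1 (f = 5 - 4 = 1)
W(G) = 2*G/(-3 + G) (W(G) = (2*G)/(-3 + G) = 2*G/(-3 + G))
A(H) = -1 (A(H) = -1*1 = -1)
D = 3640 (D = -7*(-13*(-8))*(-5) = -728*(-5) = -7*(-520) = 3640)
A(W(l(f))) - D = -1 - 1*3640 = -1 - 3640 = -3641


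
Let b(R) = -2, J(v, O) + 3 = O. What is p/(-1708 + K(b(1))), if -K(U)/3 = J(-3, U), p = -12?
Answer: 12/1693 ≈ 0.0070880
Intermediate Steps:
J(v, O) = -3 + O
K(U) = 9 - 3*U (K(U) = -3*(-3 + U) = 9 - 3*U)
p/(-1708 + K(b(1))) = -12/(-1708 + (9 - 3*(-2))) = -12/(-1708 + (9 + 6)) = -12/(-1708 + 15) = -12/(-1693) = -1/1693*(-12) = 12/1693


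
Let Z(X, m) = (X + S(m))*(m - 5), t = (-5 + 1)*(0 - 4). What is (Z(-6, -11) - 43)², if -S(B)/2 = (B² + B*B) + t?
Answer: 69039481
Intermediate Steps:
t = 16 (t = -4*(-4) = 16)
S(B) = -32 - 4*B² (S(B) = -2*((B² + B*B) + 16) = -2*((B² + B²) + 16) = -2*(2*B² + 16) = -2*(16 + 2*B²) = -32 - 4*B²)
Z(X, m) = (-5 + m)*(-32 + X - 4*m²) (Z(X, m) = (X + (-32 - 4*m²))*(m - 5) = (-32 + X - 4*m²)*(-5 + m) = (-5 + m)*(-32 + X - 4*m²))
(Z(-6, -11) - 43)² = ((160 - 5*(-6) + 20*(-11)² - 6*(-11) - 4*(-11)*(8 + (-11)²)) - 43)² = ((160 + 30 + 20*121 + 66 - 4*(-11)*(8 + 121)) - 43)² = ((160 + 30 + 2420 + 66 - 4*(-11)*129) - 43)² = ((160 + 30 + 2420 + 66 + 5676) - 43)² = (8352 - 43)² = 8309² = 69039481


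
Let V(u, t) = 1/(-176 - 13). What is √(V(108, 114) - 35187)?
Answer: 2*I*√34914306/63 ≈ 187.58*I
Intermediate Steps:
V(u, t) = -1/189 (V(u, t) = 1/(-189) = -1/189)
√(V(108, 114) - 35187) = √(-1/189 - 35187) = √(-6650344/189) = 2*I*√34914306/63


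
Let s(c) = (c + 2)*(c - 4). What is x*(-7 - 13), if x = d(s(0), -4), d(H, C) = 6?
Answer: -120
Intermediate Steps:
s(c) = (-4 + c)*(2 + c) (s(c) = (2 + c)*(-4 + c) = (-4 + c)*(2 + c))
x = 6
x*(-7 - 13) = 6*(-7 - 13) = 6*(-20) = -120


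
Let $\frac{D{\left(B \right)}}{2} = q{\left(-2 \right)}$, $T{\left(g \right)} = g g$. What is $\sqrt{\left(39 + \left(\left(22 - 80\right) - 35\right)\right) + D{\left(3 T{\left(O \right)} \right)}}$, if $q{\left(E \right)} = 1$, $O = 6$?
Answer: $2 i \sqrt{13} \approx 7.2111 i$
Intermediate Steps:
$T{\left(g \right)} = g^{2}$
$D{\left(B \right)} = 2$ ($D{\left(B \right)} = 2 \cdot 1 = 2$)
$\sqrt{\left(39 + \left(\left(22 - 80\right) - 35\right)\right) + D{\left(3 T{\left(O \right)} \right)}} = \sqrt{\left(39 + \left(\left(22 - 80\right) - 35\right)\right) + 2} = \sqrt{\left(39 - 93\right) + 2} = \sqrt{-54 + 2} = \sqrt{-52} = 2 i \sqrt{13}$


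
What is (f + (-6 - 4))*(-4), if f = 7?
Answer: 12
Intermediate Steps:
(f + (-6 - 4))*(-4) = (7 + (-6 - 4))*(-4) = (7 - 10)*(-4) = -3*(-4) = 12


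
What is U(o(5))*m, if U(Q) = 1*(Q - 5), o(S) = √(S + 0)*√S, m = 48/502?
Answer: 0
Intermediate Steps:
m = 24/251 (m = 48*(1/502) = 24/251 ≈ 0.095618)
o(S) = S (o(S) = √S*√S = S)
U(Q) = -5 + Q (U(Q) = 1*(-5 + Q) = -5 + Q)
U(o(5))*m = (-5 + 5)*(24/251) = 0*(24/251) = 0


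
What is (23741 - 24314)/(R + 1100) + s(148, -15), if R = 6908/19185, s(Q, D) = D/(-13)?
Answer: 173747055/274435304 ≈ 0.63311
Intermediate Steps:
s(Q, D) = -D/13 (s(Q, D) = D*(-1/13) = -D/13)
R = 6908/19185 (R = 6908*(1/19185) = 6908/19185 ≈ 0.36007)
(23741 - 24314)/(R + 1100) + s(148, -15) = (23741 - 24314)/(6908/19185 + 1100) - 1/13*(-15) = -573/21110408/19185 + 15/13 = -573*19185/21110408 + 15/13 = -10993005/21110408 + 15/13 = 173747055/274435304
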